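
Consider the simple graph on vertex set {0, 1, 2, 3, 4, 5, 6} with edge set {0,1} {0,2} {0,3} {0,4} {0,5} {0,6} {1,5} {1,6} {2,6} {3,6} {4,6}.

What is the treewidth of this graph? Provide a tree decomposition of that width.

Treewidth 2.
One optimal decomposition is:
Bags: B1 = {0, 1, 6}  B2 = {0, 1, 5}  B3 = {0, 2, 6}  B4 = {0, 4, 6}  B5 = {0, 3, 6}
Tree: B1–B2, B1–B3, B1–B4, B1–B5

Each bag holds 3 vertices, so the decomposition has width 2, which upper-bounds the treewidth. On the other hand G contains the 3-clique {0, 1, 5}. A clique must lie in a single bag of any decomposition, so no decomposition can have width below 2. Combining the bounds, tw(G) = 2.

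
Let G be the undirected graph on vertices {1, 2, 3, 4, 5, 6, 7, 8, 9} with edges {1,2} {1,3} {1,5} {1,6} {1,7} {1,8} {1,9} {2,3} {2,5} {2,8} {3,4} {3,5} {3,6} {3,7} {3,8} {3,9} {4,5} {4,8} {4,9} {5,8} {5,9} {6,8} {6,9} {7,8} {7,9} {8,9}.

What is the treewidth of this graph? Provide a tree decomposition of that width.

Every bag has size at most 5, so the width is 5 − 1 = 4 and tw(G) ≤ 4. On the other hand G contains the 5-clique {1, 3, 5, 8, 9}. A clique must lie in a single bag of any decomposition, so no decomposition can have width below 4. Hence tw(G) = 4 exactly.

Treewidth 4.
One such decomposition:
Bags: B1 = {3, 4, 5, 8, 9}  B2 = {1, 3, 5, 8, 9}  B3 = {1, 3, 6, 8, 9}  B4 = {1, 2, 3, 5, 8}  B5 = {1, 3, 7, 8, 9}
Tree: B1–B2, B2–B3, B2–B4, B3–B5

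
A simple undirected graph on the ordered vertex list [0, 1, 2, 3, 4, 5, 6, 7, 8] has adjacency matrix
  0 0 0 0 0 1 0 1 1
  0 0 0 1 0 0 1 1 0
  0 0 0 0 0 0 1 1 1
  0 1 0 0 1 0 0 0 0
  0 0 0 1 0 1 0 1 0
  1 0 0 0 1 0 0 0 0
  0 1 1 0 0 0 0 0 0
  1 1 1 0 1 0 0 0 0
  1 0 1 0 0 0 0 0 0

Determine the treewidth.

A width-3 tree decomposition is:
Bags: B1 = {0, 4, 5, 8}  B2 = {0, 4, 7, 8}  B3 = {2, 4, 7, 8}  B4 = {2, 3, 4, 7}  B5 = {1, 2, 3, 7}  B6 = {1, 2, 3, 6}
Tree: B1–B2, B2–B3, B3–B4, B4–B5, B5–B6
Every bag has size at most 4, so the width is 4 − 1 = 3 and tw(G) ≤ 3. For the lower bound: the 4 vertex sets {0,5,8}, {4}, {7}, {1,2,3,6} are disjoint, each induces a connected subgraph, and every pair is joined by at least one edge of G. Contracting each set to a single vertex therefore yields K_{4} as a minor, and since treewidth is minor-monotone, tw(G) ≥ tw(K_{4}) = 3. Combining the bounds, tw(G) = 3.

3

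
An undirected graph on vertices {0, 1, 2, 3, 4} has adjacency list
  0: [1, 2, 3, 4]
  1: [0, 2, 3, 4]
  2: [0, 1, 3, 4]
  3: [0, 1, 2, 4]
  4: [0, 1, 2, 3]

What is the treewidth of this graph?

A width-4 tree decomposition is:
Bags: B1 = {0, 1, 2, 3, 4}
Tree: (single bag)
With just one bag of size 5, the width is 5 − 1 = 4, so tw(G) ≤ 4. For the lower bound, the 5 vertices {0, 1, 2, 3, 4} are pairwise adjacent, and any tree decomposition puts a clique entirely inside one bag — forcing width ≥ 4. The upper and lower bounds meet at 4, so that is the treewidth.

4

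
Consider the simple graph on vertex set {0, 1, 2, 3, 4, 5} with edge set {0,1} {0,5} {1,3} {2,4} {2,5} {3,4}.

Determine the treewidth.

2

A width-2 tree decomposition is:
Bags: B1 = {2, 3, 4}  B2 = {2, 3, 5}  B3 = {0, 3, 5}  B4 = {0, 1, 3}
Tree: B1–B2, B2–B3, B3–B4
Each bag holds 3 vertices, so the decomposition has width 2, which upper-bounds the treewidth. The edges 3–4–2–5–0–1–3 form a cycle, so G is not a tree and its treewidth is at least 2. Combining the bounds, tw(G) = 2.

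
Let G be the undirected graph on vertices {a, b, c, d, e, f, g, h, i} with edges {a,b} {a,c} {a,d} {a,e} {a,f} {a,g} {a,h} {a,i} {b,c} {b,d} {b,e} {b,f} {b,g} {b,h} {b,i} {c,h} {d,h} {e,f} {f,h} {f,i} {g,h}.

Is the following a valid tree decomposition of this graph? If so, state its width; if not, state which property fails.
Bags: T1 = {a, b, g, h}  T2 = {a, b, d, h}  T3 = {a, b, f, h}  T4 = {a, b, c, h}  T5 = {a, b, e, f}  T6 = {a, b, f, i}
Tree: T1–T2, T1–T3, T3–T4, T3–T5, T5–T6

Yes; width 3.

Every vertex of G appears in some bag (union = {a, b, c, d, e, f, g, h, i}); every edge is covered by a bag; and for each vertex v the set of bags containing v is connected in the bag tree. The decomposition is therefore valid. The largest bag has 4 vertices, so the width is 3.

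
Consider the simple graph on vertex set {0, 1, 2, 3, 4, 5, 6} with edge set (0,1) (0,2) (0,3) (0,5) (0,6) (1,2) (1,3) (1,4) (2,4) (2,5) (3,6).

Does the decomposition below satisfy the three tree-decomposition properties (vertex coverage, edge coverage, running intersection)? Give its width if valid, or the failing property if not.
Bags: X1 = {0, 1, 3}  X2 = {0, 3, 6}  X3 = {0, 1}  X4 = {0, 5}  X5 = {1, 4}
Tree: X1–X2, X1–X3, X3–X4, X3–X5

No — vertex 2 appears in no bag.

A tree decomposition must satisfy three properties: every vertex lies in some bag; for every edge, both endpoints lie together in some bag; and for every vertex, the bags containing it form a connected subtree. Here vertex 2 appears in no bag, so the decomposition is invalid.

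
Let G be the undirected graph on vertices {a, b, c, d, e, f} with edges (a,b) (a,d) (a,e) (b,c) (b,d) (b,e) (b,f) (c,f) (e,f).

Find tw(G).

A width-2 tree decomposition is:
Bags: B1 = {b, c, f}  B2 = {b, e, f}  B3 = {a, b, e}  B4 = {a, b, d}
Tree: B1–B2, B2–B3, B3–B4
Each bag holds 3 vertices, so the decomposition has width 2, which upper-bounds the treewidth. Conversely, {a, b, d} is a clique of size 3, and the vertices of any clique must share a bag in every tree decomposition; so some bag has ≥ 3 vertices and tw(G) ≥ 2. Hence tw(G) = 2 exactly.

2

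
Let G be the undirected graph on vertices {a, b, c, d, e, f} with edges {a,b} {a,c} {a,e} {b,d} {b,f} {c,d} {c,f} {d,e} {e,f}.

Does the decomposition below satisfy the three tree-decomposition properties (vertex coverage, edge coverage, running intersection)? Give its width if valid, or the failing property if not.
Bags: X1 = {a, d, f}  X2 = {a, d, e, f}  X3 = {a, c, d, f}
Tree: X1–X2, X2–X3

A tree decomposition must satisfy three properties: every vertex lies in some bag; for every edge, both endpoints lie together in some bag; and for every vertex, the bags containing it form a connected subtree. Here vertex b appears in no bag, so the decomposition is invalid.

No — vertex b appears in no bag.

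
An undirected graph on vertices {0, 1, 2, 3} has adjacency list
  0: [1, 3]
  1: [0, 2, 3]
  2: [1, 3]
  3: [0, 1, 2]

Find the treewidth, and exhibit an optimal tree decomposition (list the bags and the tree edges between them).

Each bag holds 3 vertices, so the decomposition has width 2, which upper-bounds the treewidth. For the lower bound, the 3 vertices {0, 1, 3} are pairwise adjacent, and any tree decomposition puts a clique entirely inside one bag — forcing width ≥ 2. Therefore the treewidth is 2.

Treewidth 2.
One optimal decomposition is:
Bags: B1 = {0, 1, 3}  B2 = {1, 2, 3}
Tree: B1–B2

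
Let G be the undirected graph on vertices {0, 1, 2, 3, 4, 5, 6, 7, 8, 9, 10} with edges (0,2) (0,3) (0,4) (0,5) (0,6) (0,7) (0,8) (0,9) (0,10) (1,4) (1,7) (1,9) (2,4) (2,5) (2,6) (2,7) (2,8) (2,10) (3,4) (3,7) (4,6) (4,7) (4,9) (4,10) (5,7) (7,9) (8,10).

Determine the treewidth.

A width-3 tree decomposition is:
Bags: B1 = {0, 3, 4, 7}  B2 = {0, 4, 7, 9}  B3 = {1, 4, 7, 9}  B4 = {0, 2, 4, 7}  B5 = {0, 2, 4, 6}  B6 = {0, 2, 4, 10}  B7 = {0, 2, 8, 10}  B8 = {0, 2, 5, 7}
Tree: B1–B2, B2–B3, B2–B4, B4–B5, B4–B6, B6–B7, B4–B8
Every bag has size at most 4, so the width is 4 − 1 = 3 and tw(G) ≤ 3. For the lower bound, the 4 vertices {0, 4, 7, 9} are pairwise adjacent, and any tree decomposition puts a clique entirely inside one bag — forcing width ≥ 3. Therefore the treewidth is 3.

3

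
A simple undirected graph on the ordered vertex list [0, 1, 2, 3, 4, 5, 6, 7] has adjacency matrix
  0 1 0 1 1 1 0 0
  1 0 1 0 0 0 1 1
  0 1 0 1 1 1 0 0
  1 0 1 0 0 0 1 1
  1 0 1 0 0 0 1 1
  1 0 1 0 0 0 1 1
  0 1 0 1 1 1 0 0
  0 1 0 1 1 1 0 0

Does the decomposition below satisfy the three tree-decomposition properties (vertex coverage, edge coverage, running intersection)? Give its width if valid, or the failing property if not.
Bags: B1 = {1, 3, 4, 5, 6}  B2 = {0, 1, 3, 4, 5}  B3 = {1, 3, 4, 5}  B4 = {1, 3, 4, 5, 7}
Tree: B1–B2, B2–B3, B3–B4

A tree decomposition must satisfy three properties: every vertex lies in some bag; for every edge, both endpoints lie together in some bag; and for every vertex, the bags containing it form a connected subtree. Here vertex 2 appears in no bag, so the decomposition is invalid.

No — vertex 2 appears in no bag.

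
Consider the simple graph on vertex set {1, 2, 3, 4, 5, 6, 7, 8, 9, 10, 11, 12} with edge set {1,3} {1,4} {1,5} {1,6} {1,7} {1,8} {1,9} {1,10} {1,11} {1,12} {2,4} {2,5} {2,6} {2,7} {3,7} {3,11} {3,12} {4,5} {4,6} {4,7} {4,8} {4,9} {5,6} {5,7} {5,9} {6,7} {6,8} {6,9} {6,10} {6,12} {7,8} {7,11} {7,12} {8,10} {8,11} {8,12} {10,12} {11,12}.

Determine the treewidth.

A width-4 tree decomposition is:
Bags: B1 = {1, 4, 6, 7, 8}  B2 = {1, 6, 7, 8, 12}  B3 = {1, 4, 5, 6, 7}  B4 = {1, 6, 8, 10, 12}  B5 = {1, 7, 8, 11, 12}  B6 = {1, 3, 7, 11, 12}  B7 = {1, 4, 5, 6, 9}  B8 = {2, 4, 5, 6, 7}
Tree: B1–B2, B1–B3, B2–B4, B2–B5, B5–B6, B3–B7, B3–B8
The largest bag has 5 vertices, giving width 4; this decomposition certifies tw(G) ≤ 4. On the other hand G contains the 5-clique {1, 7, 8, 11, 12}. A clique must lie in a single bag of any decomposition, so no decomposition can have width below 4. Therefore the treewidth is 4.

4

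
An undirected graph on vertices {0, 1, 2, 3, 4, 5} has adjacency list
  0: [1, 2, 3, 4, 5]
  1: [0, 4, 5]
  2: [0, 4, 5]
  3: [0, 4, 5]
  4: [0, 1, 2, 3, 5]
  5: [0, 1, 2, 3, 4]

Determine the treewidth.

3

A width-3 tree decomposition is:
Bags: B1 = {0, 2, 4, 5}  B2 = {0, 3, 4, 5}  B3 = {0, 1, 4, 5}
Tree: B1–B2, B1–B3
Every bag has size at most 4, so the width is 4 − 1 = 3 and tw(G) ≤ 3. For the lower bound, the 4 vertices {0, 1, 4, 5} are pairwise adjacent, and any tree decomposition puts a clique entirely inside one bag — forcing width ≥ 3. Hence tw(G) = 3 exactly.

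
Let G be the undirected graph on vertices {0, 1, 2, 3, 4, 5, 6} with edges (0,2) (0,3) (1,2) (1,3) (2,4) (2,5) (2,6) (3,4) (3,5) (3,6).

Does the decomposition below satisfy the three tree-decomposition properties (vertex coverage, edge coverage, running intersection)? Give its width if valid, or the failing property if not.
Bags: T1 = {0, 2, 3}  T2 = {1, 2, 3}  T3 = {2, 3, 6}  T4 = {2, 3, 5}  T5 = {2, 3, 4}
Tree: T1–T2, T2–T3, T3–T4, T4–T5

Every vertex of G appears in some bag (union = {0, 1, 2, 3, 4, 5, 6}); every edge is covered by a bag; and for each vertex v the set of bags containing v is connected in the bag tree. The decomposition is therefore valid. The largest bag has 3 vertices, so the width is 2.

Yes; width 2.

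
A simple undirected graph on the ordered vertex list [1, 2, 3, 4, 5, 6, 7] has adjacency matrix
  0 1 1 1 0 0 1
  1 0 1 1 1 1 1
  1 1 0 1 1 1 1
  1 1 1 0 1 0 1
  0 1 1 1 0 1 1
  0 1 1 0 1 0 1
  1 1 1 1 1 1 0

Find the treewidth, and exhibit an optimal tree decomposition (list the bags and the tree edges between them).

Each bag holds 5 vertices, so the decomposition has width 4, which upper-bounds the treewidth. For the lower bound, the 5 vertices {1, 2, 3, 4, 7} are pairwise adjacent, and any tree decomposition puts a clique entirely inside one bag — forcing width ≥ 4. The upper and lower bounds meet at 4, so that is the treewidth.

Treewidth 4.
One optimal decomposition is:
Bags: B1 = {2, 3, 4, 5, 7}  B2 = {2, 3, 5, 6, 7}  B3 = {1, 2, 3, 4, 7}
Tree: B1–B2, B1–B3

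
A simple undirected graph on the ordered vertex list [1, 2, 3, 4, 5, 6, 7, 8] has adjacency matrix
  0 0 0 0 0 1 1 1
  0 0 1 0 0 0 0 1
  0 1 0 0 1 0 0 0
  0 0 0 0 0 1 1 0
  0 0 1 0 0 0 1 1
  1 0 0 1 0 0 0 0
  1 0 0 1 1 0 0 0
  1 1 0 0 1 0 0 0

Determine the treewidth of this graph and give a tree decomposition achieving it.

The largest bag has 3 vertices, giving width 2; this decomposition certifies tw(G) ≤ 2. Since 6–4–7–1–6 is a cycle in G, G is not acyclic. Forests are exactly the graphs of treewidth ≤ 1, so tw(G) ≥ 2. Hence tw(G) = 2 exactly.

Treewidth 2.
Bags: B1 = {1, 4, 6}  B2 = {1, 4, 7}  B3 = {1, 7, 8}  B4 = {5, 7, 8}  B5 = {2, 5, 8}  B6 = {2, 3, 5}
Tree: B1–B2, B2–B3, B3–B4, B4–B5, B5–B6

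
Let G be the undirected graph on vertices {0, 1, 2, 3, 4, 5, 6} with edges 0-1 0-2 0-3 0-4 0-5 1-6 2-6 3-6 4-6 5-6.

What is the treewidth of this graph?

A width-2 tree decomposition is:
Bags: B1 = {0, 4, 6}  B2 = {0, 1, 6}  B3 = {0, 3, 6}  B4 = {0, 2, 6}  B5 = {0, 5, 6}
Tree: B1–B2, B2–B3, B3–B4, B4–B5
Each bag holds 3 vertices, so the decomposition has width 2, which upper-bounds the treewidth. For the lower bound, G contains the cycle 6–4–0–1–6, so G is not a forest; only forests have treewidth ≤ 1, hence tw(G) ≥ 2. Combining the bounds, tw(G) = 2.

2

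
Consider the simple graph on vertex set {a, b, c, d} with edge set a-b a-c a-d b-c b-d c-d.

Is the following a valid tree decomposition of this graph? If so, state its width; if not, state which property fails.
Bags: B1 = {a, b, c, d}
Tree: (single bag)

Yes; width 3.

Every vertex of G appears in some bag (union = {a, b, c, d}); every edge is covered by a bag; and for each vertex v the set of bags containing v is connected in the bag tree. The decomposition is therefore valid. The largest bag has 4 vertices, so the width is 3.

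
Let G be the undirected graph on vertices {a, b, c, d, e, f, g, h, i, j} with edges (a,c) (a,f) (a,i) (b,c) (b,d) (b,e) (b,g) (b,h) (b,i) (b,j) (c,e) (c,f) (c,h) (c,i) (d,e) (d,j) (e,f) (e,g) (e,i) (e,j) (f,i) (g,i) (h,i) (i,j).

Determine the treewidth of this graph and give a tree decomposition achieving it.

Treewidth 3.
One optimal decomposition is:
Bags: B1 = {b, c, e, i}  B2 = {b, c, h, i}  B3 = {c, e, f, i}  B4 = {b, e, g, i}  B5 = {b, e, i, j}  B6 = {a, c, f, i}  B7 = {b, d, e, j}
Tree: B1–B2, B1–B3, B1–B4, B4–B5, B3–B6, B5–B7

Every bag has size at most 4, so the width is 4 − 1 = 3 and tw(G) ≤ 3. Conversely, {b, d, e, j} is a clique of size 4, and the vertices of any clique must share a bag in every tree decomposition; so some bag has ≥ 4 vertices and tw(G) ≥ 3. The upper and lower bounds meet at 3, so that is the treewidth.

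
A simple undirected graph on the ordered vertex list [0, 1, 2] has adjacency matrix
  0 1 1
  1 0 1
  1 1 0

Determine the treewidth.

2

A width-2 tree decomposition is:
Bags: B1 = {0, 1, 2}
Tree: (single bag)
A single bag containing all 3 vertices is trivially a valid decomposition of width 2. On the other hand G contains the 3-clique {0, 1, 2}. A clique must lie in a single bag of any decomposition, so no decomposition can have width below 2. Hence tw(G) = 2 exactly.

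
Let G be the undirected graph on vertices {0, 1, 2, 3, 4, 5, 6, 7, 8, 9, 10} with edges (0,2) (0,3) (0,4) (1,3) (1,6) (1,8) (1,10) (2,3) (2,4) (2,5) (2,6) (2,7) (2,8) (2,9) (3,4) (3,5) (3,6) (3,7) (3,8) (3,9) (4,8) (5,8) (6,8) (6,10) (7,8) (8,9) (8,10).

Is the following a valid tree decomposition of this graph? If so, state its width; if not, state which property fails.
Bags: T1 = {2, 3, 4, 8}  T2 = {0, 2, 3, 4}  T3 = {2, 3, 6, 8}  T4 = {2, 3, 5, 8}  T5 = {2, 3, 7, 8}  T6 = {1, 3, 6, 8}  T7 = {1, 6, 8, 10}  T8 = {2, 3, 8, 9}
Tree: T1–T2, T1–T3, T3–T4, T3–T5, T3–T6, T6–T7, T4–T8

Yes; width 3.

Every vertex of G appears in some bag (union = {0, 1, 2, 3, 4, 5, 6, 7, 8, 9, 10}); every edge is covered by a bag; and for each vertex v the set of bags containing v is connected in the bag tree. The decomposition is therefore valid. The largest bag has 4 vertices, so the width is 3.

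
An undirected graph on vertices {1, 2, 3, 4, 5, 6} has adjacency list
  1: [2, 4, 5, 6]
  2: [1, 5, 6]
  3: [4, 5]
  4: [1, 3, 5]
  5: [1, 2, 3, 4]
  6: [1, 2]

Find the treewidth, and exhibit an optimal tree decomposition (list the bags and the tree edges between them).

Treewidth 2.
Bags: B1 = {1, 4, 5}  B2 = {1, 2, 5}  B3 = {1, 2, 6}  B4 = {3, 4, 5}
Tree: B1–B2, B2–B3, B1–B4

Each bag holds 3 vertices, so the decomposition has width 2, which upper-bounds the treewidth. On the other hand G contains the 3-clique {1, 2, 5}. A clique must lie in a single bag of any decomposition, so no decomposition can have width below 2. Therefore the treewidth is 2.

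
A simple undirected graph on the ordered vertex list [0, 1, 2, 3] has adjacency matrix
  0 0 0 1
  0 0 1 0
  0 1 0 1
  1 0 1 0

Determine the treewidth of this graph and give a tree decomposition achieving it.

The largest bag has 2 vertices, giving width 1; this decomposition certifies tw(G) ≤ 1. Any graph with an edge has treewidth ≥ 1, and G has the edge 3–2. Combining the bounds, tw(G) = 1.

Treewidth 1.
Bags: B1 = {2, 3}  B2 = {1, 2}  B3 = {0, 3}
Tree: B1–B2, B1–B3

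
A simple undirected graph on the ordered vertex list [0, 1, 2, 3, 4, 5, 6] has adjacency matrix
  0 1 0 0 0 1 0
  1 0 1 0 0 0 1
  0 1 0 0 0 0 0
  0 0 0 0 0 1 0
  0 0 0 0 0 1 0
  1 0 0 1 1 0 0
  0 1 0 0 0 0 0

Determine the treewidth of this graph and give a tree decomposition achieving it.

The largest bag has 2 vertices, giving width 1; this decomposition certifies tw(G) ≤ 1. Since G has at least one edge (e.g. 1–0), it is not an edgeless graph, so tw(G) ≥ 1. Hence tw(G) = 1 exactly.

Treewidth 1.
One such decomposition:
Bags: B1 = {0, 1}  B2 = {1, 2}  B3 = {0, 5}  B4 = {1, 6}  B5 = {3, 5}  B6 = {4, 5}
Tree: B1–B2, B1–B3, B1–B4, B3–B5, B5–B6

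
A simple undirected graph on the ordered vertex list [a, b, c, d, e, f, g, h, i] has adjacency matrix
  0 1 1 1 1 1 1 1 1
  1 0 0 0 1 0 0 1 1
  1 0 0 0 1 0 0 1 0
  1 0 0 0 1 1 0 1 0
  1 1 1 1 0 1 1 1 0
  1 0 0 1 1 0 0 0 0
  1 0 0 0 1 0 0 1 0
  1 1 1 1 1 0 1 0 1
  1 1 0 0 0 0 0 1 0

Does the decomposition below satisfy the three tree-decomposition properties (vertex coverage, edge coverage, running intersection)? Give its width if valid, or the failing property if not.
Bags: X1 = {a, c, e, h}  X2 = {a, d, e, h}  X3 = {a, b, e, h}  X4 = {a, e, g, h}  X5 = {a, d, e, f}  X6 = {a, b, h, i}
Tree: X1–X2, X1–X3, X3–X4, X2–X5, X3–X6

Yes; width 3.

Checking the three conditions: (i) the bags cover all of {a, b, c, d, e, f, g, h, i}; (ii) for each edge, some bag contains both endpoints; (iii) the bags containing any fixed vertex form a subtree. All hold, so the decomposition is valid with width 4 − 1 = 3.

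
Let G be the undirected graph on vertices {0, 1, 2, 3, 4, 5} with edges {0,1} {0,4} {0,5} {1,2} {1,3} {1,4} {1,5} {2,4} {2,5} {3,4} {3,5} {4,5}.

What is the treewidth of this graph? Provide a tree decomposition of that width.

Every bag has size at most 4, so the width is 4 − 1 = 3 and tw(G) ≤ 3. On the other hand G contains the 4-clique {0, 1, 4, 5}. A clique must lie in a single bag of any decomposition, so no decomposition can have width below 3. Therefore the treewidth is 3.

Treewidth 3.
One optimal decomposition is:
Bags: B1 = {0, 1, 4, 5}  B2 = {1, 3, 4, 5}  B3 = {1, 2, 4, 5}
Tree: B1–B2, B2–B3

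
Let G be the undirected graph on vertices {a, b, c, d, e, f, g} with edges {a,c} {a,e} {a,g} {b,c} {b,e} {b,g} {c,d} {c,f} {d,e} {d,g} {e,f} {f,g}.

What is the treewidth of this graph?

3

A width-3 tree decomposition is:
Bags: B1 = {a, c, e, g}  B2 = {c, e, f, g}  B3 = {b, c, e, g}  B4 = {c, d, e, g}
Tree: B1–B2, B2–B3, B3–B4
The largest bag has 4 vertices, giving width 3; this decomposition certifies tw(G) ≤ 3. For the lower bound: the 4 vertex sets {a,e}, {c,f}, {g}, {b} are disjoint, each induces a connected subgraph, and every pair is joined by at least one edge of G. Contracting each set to a single vertex therefore yields K_{4} as a minor, and since treewidth is minor-monotone, tw(G) ≥ tw(K_{4}) = 3. Therefore the treewidth is 3.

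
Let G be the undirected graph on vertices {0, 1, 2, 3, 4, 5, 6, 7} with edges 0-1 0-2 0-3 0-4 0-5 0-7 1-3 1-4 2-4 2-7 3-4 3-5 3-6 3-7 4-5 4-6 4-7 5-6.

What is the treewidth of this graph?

A width-3 tree decomposition is:
Bags: B1 = {0, 2, 4, 7}  B2 = {0, 3, 4, 7}  B3 = {0, 3, 4, 5}  B4 = {3, 4, 5, 6}  B5 = {0, 1, 3, 4}
Tree: B1–B2, B2–B3, B3–B4, B2–B5
Every bag has size at most 4, so the width is 4 − 1 = 3 and tw(G) ≤ 3. Conversely, {0, 2, 4, 7} is a clique of size 4, and the vertices of any clique must share a bag in every tree decomposition; so some bag has ≥ 4 vertices and tw(G) ≥ 3. Combining the bounds, tw(G) = 3.

3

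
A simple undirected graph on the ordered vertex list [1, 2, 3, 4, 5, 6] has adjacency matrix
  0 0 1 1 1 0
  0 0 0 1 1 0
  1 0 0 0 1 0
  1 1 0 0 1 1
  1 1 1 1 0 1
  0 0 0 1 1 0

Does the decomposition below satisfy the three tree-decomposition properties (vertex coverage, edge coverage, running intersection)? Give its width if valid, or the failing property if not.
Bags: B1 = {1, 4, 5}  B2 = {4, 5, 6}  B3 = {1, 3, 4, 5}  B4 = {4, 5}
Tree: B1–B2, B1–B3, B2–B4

A tree decomposition must satisfy three properties: every vertex lies in some bag; for every edge, both endpoints lie together in some bag; and for every vertex, the bags containing it form a connected subtree. Here vertex 2 appears in no bag, so the decomposition is invalid.

No — vertex 2 appears in no bag.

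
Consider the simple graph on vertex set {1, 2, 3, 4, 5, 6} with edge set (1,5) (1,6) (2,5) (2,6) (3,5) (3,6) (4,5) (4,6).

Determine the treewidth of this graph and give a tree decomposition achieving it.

Treewidth 2.
One optimal decomposition is:
Bags: B1 = {2, 5, 6}  B2 = {1, 5, 6}  B3 = {3, 5, 6}  B4 = {4, 5, 6}
Tree: B1–B2, B2–B3, B3–B4

Each bag holds 3 vertices, so the decomposition has width 2, which upper-bounds the treewidth. For the lower bound, G contains the cycle 6–2–5–1–6, so G is not a forest; only forests have treewidth ≤ 1, hence tw(G) ≥ 2. Combining the bounds, tw(G) = 2.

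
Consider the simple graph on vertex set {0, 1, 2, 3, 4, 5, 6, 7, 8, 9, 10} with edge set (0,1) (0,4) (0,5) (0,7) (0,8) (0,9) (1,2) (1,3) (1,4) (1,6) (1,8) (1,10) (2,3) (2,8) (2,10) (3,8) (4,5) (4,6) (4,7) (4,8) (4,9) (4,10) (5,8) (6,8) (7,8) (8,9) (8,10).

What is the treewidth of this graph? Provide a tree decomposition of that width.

Treewidth 3.
One such decomposition:
Bags: B1 = {0, 4, 8, 9}  B2 = {0, 1, 4, 8}  B3 = {1, 4, 8, 10}  B4 = {1, 2, 8, 10}  B5 = {1, 4, 6, 8}  B6 = {0, 4, 7, 8}  B7 = {1, 2, 3, 8}  B8 = {0, 4, 5, 8}
Tree: B1–B2, B2–B3, B3–B4, B2–B5, B1–B6, B4–B7, B2–B8

Each bag holds 4 vertices, so the decomposition has width 3, which upper-bounds the treewidth. On the other hand G contains the 4-clique {1, 2, 8, 10}. A clique must lie in a single bag of any decomposition, so no decomposition can have width below 3. Hence tw(G) = 3 exactly.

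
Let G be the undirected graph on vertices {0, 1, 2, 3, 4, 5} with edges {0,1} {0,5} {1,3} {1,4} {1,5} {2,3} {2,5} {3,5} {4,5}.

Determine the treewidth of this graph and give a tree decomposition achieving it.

Treewidth 2.
Bags: B1 = {1, 3, 5}  B2 = {2, 3, 5}  B3 = {0, 1, 5}  B4 = {1, 4, 5}
Tree: B1–B2, B1–B3, B1–B4

Every bag has size at most 3, so the width is 3 − 1 = 2 and tw(G) ≤ 2. Conversely, {0, 1, 5} is a clique of size 3, and the vertices of any clique must share a bag in every tree decomposition; so some bag has ≥ 3 vertices and tw(G) ≥ 2. Hence tw(G) = 2 exactly.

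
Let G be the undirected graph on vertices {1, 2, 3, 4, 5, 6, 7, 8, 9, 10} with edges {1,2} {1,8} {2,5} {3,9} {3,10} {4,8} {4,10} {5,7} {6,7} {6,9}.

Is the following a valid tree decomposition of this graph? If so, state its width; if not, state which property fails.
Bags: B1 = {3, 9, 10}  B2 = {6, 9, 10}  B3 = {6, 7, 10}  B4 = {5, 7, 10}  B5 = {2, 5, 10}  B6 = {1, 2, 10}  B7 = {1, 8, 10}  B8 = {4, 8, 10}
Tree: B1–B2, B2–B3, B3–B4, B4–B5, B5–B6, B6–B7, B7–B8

Yes; width 2.

Checking the three conditions: (i) the bags cover all of {1, 2, 3, 4, 5, 6, 7, 8, 9, 10}; (ii) for each edge, some bag contains both endpoints; (iii) the bags containing any fixed vertex form a subtree. All hold, so the decomposition is valid with width 3 − 1 = 2.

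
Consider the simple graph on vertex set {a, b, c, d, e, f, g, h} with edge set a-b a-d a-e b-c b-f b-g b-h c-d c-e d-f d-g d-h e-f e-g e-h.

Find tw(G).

3

A width-3 tree decomposition is:
Bags: B1 = {b, d, e, h}  B2 = {b, d, e, f}  B3 = {a, b, d, e}  B4 = {b, c, d, e}  B5 = {b, d, e, g}
Tree: B1–B2, B2–B3, B3–B4, B4–B5
Every bag has size at most 4, so the width is 4 − 1 = 3 and tw(G) ≤ 3. For the lower bound: the 4 vertex sets {b,h}, {d,f}, {e}, {a} are disjoint, each induces a connected subgraph, and every pair is joined by at least one edge of G. Contracting each set to a single vertex therefore yields K_{4} as a minor, and since treewidth is minor-monotone, tw(G) ≥ tw(K_{4}) = 3. Combining the bounds, tw(G) = 3.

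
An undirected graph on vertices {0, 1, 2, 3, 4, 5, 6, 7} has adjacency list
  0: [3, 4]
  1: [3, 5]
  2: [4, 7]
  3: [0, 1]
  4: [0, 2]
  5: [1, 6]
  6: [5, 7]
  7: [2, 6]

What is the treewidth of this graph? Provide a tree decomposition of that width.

Treewidth 2.
One optimal decomposition is:
Bags: B1 = {2, 6, 7}  B2 = {2, 4, 6}  B3 = {0, 4, 6}  B4 = {0, 3, 6}  B5 = {1, 3, 6}  B6 = {1, 5, 6}
Tree: B1–B2, B2–B3, B3–B4, B4–B5, B5–B6

The largest bag has 3 vertices, giving width 2; this decomposition certifies tw(G) ≤ 2. The edges 6–7–2–4–0–3–1–5–6 form a cycle, so G is not a tree and its treewidth is at least 2. Hence tw(G) = 2 exactly.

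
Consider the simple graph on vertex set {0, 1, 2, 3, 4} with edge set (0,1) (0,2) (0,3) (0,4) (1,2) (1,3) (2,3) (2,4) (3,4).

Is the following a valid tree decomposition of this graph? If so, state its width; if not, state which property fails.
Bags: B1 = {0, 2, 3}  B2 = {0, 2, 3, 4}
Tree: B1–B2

A tree decomposition must satisfy three properties: every vertex lies in some bag; for every edge, both endpoints lie together in some bag; and for every vertex, the bags containing it form a connected subtree. Here vertex 1 appears in no bag, so the decomposition is invalid.

No — vertex 1 appears in no bag.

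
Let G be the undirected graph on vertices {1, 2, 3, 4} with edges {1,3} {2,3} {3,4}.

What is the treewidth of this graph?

A width-1 tree decomposition is:
Bags: B1 = {2, 3}  B2 = {1, 3}  B3 = {3, 4}
Tree: B1–B2, B1–B3
Every bag has size at most 2, so the width is 2 − 1 = 1 and tw(G) ≤ 1. Any graph with an edge has treewidth ≥ 1, and G has the edge 2–3. Hence tw(G) = 1 exactly.

1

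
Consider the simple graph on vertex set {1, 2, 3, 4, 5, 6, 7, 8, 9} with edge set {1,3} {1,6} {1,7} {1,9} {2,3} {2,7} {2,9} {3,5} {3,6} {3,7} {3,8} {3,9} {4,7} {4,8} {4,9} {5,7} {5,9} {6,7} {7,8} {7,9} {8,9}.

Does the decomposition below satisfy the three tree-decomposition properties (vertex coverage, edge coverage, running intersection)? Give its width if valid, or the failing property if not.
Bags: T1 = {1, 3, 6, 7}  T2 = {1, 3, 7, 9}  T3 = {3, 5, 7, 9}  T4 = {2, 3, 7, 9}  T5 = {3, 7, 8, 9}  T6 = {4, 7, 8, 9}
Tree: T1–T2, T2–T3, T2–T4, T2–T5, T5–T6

Every vertex of G appears in some bag (union = {1, 2, 3, 4, 5, 6, 7, 8, 9}); every edge is covered by a bag; and for each vertex v the set of bags containing v is connected in the bag tree. The decomposition is therefore valid. The largest bag has 4 vertices, so the width is 3.

Yes; width 3.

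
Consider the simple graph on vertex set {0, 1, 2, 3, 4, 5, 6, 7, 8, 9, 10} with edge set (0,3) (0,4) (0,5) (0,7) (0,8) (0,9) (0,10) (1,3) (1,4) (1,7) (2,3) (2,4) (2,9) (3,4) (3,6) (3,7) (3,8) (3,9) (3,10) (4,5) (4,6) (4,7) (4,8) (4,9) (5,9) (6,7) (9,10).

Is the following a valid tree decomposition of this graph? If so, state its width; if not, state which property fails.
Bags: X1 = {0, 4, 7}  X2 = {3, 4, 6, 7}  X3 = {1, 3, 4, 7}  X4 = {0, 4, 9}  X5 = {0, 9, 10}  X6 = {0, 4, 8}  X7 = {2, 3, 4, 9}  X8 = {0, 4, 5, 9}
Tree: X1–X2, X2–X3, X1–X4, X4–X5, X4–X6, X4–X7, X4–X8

A tree decomposition must satisfy three properties: every vertex lies in some bag; for every edge, both endpoints lie together in some bag; and for every vertex, the bags containing it form a connected subtree. Here edge (3,0) lies in no bag, so the decomposition is invalid.

No — edge (3,0) lies in no bag.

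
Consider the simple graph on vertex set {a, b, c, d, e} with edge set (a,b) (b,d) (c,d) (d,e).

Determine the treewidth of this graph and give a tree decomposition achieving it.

Treewidth 1.
One optimal decomposition is:
Bags: B1 = {b, d}  B2 = {c, d}  B3 = {d, e}  B4 = {a, b}
Tree: B1–B2, B1–B3, B1–B4

Each bag holds 2 vertices, so the decomposition has width 1, which upper-bounds the treewidth. G has an edge, so its treewidth is at least 1. The upper and lower bounds meet at 1, so that is the treewidth.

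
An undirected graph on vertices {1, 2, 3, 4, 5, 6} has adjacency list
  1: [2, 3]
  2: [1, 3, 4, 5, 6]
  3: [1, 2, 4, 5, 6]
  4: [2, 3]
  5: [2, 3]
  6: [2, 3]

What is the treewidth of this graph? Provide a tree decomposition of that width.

Treewidth 2.
Bags: B1 = {2, 3, 6}  B2 = {2, 3, 4}  B3 = {2, 3, 5}  B4 = {1, 2, 3}
Tree: B1–B2, B1–B3, B2–B4

Each bag holds 3 vertices, so the decomposition has width 2, which upper-bounds the treewidth. For the lower bound, the 3 vertices {1, 2, 3} are pairwise adjacent, and any tree decomposition puts a clique entirely inside one bag — forcing width ≥ 2. Combining the bounds, tw(G) = 2.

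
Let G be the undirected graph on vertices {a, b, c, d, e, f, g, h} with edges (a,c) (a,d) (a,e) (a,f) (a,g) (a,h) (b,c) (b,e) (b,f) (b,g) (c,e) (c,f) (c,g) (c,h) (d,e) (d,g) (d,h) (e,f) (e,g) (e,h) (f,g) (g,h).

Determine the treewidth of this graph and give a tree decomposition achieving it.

Every bag has size at most 5, so the width is 5 − 1 = 4 and tw(G) ≤ 4. On the other hand G contains the 5-clique {a, d, e, g, h}. A clique must lie in a single bag of any decomposition, so no decomposition can have width below 4. Combining the bounds, tw(G) = 4.

Treewidth 4.
Bags: B1 = {a, c, e, g, h}  B2 = {a, c, e, f, g}  B3 = {a, d, e, g, h}  B4 = {b, c, e, f, g}
Tree: B1–B2, B1–B3, B2–B4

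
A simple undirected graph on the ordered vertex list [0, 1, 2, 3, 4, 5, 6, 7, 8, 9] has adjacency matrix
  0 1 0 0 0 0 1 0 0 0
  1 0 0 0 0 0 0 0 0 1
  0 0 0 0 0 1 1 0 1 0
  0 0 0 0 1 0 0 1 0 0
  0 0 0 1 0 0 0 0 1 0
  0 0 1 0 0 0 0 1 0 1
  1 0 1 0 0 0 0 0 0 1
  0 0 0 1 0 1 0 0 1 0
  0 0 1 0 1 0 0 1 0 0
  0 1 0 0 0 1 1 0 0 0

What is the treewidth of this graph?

2

A width-2 tree decomposition is:
Bags: B1 = {3, 4, 8}  B2 = {3, 7, 8}  B3 = {2, 7, 8}  B4 = {2, 5, 7}  B5 = {2, 5, 6}  B6 = {5, 6, 9}  B7 = {0, 6, 9}  B8 = {0, 1, 9}
Tree: B1–B2, B2–B3, B3–B4, B4–B5, B5–B6, B6–B7, B7–B8
Every bag has size at most 3, so the width is 3 − 1 = 2 and tw(G) ≤ 2. The edges 4–3–7–8–4 form a cycle, so G is not a tree and its treewidth is at least 2. Hence tw(G) = 2 exactly.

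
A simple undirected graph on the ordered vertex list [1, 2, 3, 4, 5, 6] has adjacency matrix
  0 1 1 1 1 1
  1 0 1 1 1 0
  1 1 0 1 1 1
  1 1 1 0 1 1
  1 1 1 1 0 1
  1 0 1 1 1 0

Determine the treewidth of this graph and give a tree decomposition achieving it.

Treewidth 4.
One such decomposition:
Bags: B1 = {1, 2, 3, 4, 5}  B2 = {1, 3, 4, 5, 6}
Tree: B1–B2

The largest bag has 5 vertices, giving width 4; this decomposition certifies tw(G) ≤ 4. For the lower bound, the 5 vertices {1, 2, 3, 4, 5} are pairwise adjacent, and any tree decomposition puts a clique entirely inside one bag — forcing width ≥ 4. Combining the bounds, tw(G) = 4.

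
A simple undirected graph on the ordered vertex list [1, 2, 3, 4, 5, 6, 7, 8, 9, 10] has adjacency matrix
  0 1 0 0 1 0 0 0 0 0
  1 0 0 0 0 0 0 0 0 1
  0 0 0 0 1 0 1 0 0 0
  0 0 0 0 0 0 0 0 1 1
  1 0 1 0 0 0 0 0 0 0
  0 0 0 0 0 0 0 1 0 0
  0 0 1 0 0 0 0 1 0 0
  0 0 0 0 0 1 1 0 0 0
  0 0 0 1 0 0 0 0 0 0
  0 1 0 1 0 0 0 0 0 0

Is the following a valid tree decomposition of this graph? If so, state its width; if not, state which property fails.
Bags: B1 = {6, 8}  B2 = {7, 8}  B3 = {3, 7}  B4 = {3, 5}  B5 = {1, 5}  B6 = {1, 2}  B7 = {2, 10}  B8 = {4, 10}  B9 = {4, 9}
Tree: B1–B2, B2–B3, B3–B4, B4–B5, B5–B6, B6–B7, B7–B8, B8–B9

Yes; width 1.

Checking the three conditions: (i) the bags cover all of {1, 2, 3, 4, 5, 6, 7, 8, 9, 10}; (ii) for each edge, some bag contains both endpoints; (iii) the bags containing any fixed vertex form a subtree. All hold, so the decomposition is valid with width 2 − 1 = 1.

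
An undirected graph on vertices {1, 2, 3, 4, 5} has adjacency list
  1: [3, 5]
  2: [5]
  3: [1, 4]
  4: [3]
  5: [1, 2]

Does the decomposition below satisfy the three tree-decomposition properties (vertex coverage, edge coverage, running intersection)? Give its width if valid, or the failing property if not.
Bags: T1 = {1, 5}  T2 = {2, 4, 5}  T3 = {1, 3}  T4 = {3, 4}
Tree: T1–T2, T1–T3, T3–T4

No — bags containing vertex 4 are not connected in the tree.

A tree decomposition must satisfy three properties: every vertex lies in some bag; for every edge, both endpoints lie together in some bag; and for every vertex, the bags containing it form a connected subtree. Here bags containing vertex 4 are not connected in the tree, so the decomposition is invalid.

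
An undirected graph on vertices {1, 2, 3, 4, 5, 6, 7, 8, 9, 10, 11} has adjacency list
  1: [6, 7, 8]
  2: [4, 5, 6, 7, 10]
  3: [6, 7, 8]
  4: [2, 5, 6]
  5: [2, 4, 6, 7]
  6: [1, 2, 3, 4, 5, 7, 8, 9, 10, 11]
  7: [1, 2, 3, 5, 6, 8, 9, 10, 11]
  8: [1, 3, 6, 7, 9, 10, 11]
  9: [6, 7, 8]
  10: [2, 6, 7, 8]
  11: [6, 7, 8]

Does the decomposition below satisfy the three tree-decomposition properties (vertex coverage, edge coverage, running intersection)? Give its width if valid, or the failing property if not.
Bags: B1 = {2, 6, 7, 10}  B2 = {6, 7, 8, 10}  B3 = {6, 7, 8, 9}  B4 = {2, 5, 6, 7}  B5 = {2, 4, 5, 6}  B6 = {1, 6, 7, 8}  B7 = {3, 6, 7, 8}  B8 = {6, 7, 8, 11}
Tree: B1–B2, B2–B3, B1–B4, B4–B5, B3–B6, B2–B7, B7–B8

Checking the three conditions: (i) the bags cover all of {1, 2, 3, 4, 5, 6, 7, 8, 9, 10, 11}; (ii) for each edge, some bag contains both endpoints; (iii) the bags containing any fixed vertex form a subtree. All hold, so the decomposition is valid with width 4 − 1 = 3.

Yes; width 3.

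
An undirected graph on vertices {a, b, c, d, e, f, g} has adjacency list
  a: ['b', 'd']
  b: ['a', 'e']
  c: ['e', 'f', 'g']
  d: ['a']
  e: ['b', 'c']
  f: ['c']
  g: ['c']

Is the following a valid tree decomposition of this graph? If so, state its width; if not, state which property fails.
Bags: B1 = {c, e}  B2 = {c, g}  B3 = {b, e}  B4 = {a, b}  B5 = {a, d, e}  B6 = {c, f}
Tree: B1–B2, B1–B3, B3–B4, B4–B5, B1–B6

A tree decomposition must satisfy three properties: every vertex lies in some bag; for every edge, both endpoints lie together in some bag; and for every vertex, the bags containing it form a connected subtree. Here bags containing vertex e are not connected in the tree, so the decomposition is invalid.

No — bags containing vertex e are not connected in the tree.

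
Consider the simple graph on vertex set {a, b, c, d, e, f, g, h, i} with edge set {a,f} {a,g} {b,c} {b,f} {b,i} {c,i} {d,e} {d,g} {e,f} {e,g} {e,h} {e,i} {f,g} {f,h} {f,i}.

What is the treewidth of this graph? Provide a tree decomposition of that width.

Every bag has size at most 3, so the width is 3 − 1 = 2 and tw(G) ≤ 2. On the other hand G contains the 3-clique {d, e, g}. A clique must lie in a single bag of any decomposition, so no decomposition can have width below 2. Combining the bounds, tw(G) = 2.

Treewidth 2.
One such decomposition:
Bags: B1 = {e, f, g}  B2 = {e, f, i}  B3 = {e, f, h}  B4 = {b, f, i}  B5 = {d, e, g}  B6 = {a, f, g}  B7 = {b, c, i}
Tree: B1–B2, B2–B3, B2–B4, B1–B5, B1–B6, B4–B7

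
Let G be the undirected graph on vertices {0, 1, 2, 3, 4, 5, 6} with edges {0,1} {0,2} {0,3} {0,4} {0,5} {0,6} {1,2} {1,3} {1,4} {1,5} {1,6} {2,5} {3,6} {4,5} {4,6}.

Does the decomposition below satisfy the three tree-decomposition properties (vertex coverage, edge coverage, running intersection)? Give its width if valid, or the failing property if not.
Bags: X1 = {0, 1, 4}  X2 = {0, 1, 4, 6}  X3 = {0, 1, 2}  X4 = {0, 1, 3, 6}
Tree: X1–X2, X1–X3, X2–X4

No — vertex 5 appears in no bag.

A tree decomposition must satisfy three properties: every vertex lies in some bag; for every edge, both endpoints lie together in some bag; and for every vertex, the bags containing it form a connected subtree. Here vertex 5 appears in no bag, so the decomposition is invalid.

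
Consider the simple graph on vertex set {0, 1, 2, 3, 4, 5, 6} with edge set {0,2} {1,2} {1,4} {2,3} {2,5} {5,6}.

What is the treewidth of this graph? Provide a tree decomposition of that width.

Every bag has size at most 2, so the width is 2 − 1 = 1 and tw(G) ≤ 1. Any graph with an edge has treewidth ≥ 1, and G has the edge 2–0. Hence tw(G) = 1 exactly.

Treewidth 1.
One such decomposition:
Bags: B1 = {0, 2}  B2 = {2, 5}  B3 = {1, 2}  B4 = {1, 4}  B5 = {2, 3}  B6 = {5, 6}
Tree: B1–B2, B1–B3, B3–B4, B1–B5, B2–B6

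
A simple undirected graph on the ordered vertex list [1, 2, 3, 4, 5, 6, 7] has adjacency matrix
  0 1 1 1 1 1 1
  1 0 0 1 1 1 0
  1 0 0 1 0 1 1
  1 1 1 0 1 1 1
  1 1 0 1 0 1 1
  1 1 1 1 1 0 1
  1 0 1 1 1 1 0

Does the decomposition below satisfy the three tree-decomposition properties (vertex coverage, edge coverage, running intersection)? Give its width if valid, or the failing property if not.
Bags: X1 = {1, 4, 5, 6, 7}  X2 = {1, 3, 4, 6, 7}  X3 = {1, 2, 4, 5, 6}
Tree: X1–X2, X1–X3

Yes; width 4.

Vertex coverage: the bags together contain {1, 2, 3, 4, 5, 6, 7}, the full vertex set. Edge coverage: each edge of G has both endpoints in at least one bag. Running intersection: for every vertex, the bags containing it form a connected subtree. All three properties hold, so this is a valid tree decomposition of width max|bag| − 1 = 4, and hence tw(G) ≤ 4.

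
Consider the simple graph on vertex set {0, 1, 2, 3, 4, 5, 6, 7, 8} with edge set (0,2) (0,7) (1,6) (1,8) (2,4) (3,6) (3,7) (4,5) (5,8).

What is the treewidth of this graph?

2

A width-2 tree decomposition is:
Bags: B1 = {4, 5, 8}  B2 = {2, 4, 8}  B3 = {0, 2, 8}  B4 = {0, 7, 8}  B5 = {3, 7, 8}  B6 = {3, 6, 8}  B7 = {1, 6, 8}
Tree: B1–B2, B2–B3, B3–B4, B4–B5, B5–B6, B6–B7
Each bag holds 3 vertices, so the decomposition has width 2, which upper-bounds the treewidth. The edges 8–5–4–2–0–7–3–6–1–8 form a cycle, so G is not a tree and its treewidth is at least 2. Hence tw(G) = 2 exactly.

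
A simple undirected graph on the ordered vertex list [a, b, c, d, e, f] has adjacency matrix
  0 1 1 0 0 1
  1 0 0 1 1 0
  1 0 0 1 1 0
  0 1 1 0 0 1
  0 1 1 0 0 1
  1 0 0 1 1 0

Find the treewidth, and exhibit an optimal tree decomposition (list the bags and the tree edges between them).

Treewidth 3.
Bags: B1 = {a, b, d, e}  B2 = {a, d, e, f}  B3 = {a, c, d, e}
Tree: B1–B2, B2–B3

The largest bag has 4 vertices, giving width 3; this decomposition certifies tw(G) ≤ 3. For the lower bound: the 4 vertex sets {b,d}, {a,f}, {e}, {c} are disjoint, each induces a connected subgraph, and every pair is joined by at least one edge of G. Contracting each set to a single vertex therefore yields K_{4} as a minor, and since treewidth is minor-monotone, tw(G) ≥ tw(K_{4}) = 3. Therefore the treewidth is 3.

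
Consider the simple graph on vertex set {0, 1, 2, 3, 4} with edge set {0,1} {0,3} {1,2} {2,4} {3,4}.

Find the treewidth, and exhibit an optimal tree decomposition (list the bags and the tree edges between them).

Each bag holds 3 vertices, so the decomposition has width 2, which upper-bounds the treewidth. Since 3–4–2–1–0–3 is a cycle in G, G is not acyclic. Forests are exactly the graphs of treewidth ≤ 1, so tw(G) ≥ 2. Hence tw(G) = 2 exactly.

Treewidth 2.
One optimal decomposition is:
Bags: B1 = {2, 3, 4}  B2 = {1, 2, 3}  B3 = {0, 1, 3}
Tree: B1–B2, B2–B3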